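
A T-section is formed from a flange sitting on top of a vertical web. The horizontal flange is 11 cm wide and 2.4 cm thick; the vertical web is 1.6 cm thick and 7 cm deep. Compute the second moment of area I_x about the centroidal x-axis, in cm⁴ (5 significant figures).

I_x ≈ 232.12 cm⁴

Decompose the section into non-overlapping parts with the origin at the bottom-left of its bounding rectangle.
Flange: 11 × 2.4, A = 26.4 cm², y = 8.2 cm, Ī = 12.672 cm⁴.
Web: 1.6 × 7, A = 11.2 cm², y = 3.5 cm, Ī = 45.73333 cm⁴.
Centroid: ȳ = ΣA·y / ΣA = 6.8 cm.
Transfer each piece to the centroidal x-axis using Ī + A·d² with d = y − 6.8:
  flange: d = 1.4 cm → contributes +64.416 cm⁴
  web: d = -3.3 cm → contributes +167.7013 cm⁴
Total I = 232.1173 cm⁴.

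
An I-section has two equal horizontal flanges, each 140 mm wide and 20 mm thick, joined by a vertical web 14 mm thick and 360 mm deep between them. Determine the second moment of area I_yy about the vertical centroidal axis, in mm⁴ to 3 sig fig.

Decompose the section into non-overlapping parts with the origin at the bottom-left of its bounding rectangle.
Bottom flange: 140 × 20, A = 2 800 mm², x = 70 mm, Ī = 4 573 333 mm⁴.
Web: 14 × 360, A = 5 040 mm², x = 70 mm, Ī = 82 320 mm⁴.
Top flange: 140 × 20, A = 2 800 mm², x = 70 mm, Ī = 4 573 333 mm⁴.
By symmetry the centroid is at mid-width, x̄ = 70 mm.
All pieces are centred on the vertical centroidal axis, so I = ΣĪ = 9 228 987 mm⁴.

I_yy ≈ 9.23 × 10⁶ mm⁴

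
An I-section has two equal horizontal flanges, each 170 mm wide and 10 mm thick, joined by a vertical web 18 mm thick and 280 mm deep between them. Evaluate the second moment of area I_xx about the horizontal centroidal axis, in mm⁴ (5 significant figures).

Split into non-overlapping primitives; take the origin at the lower-left of the bounding box.
Bottom flange: 170 × 10, A = 1 700 mm², y = 5 mm, Ī = 14166.67 mm⁴.
Web: 18 × 280, A = 5 040 mm², y = 150 mm, Ī = 32 928 000 mm⁴.
Top flange: 170 × 10, A = 1 700 mm², y = 295 mm, Ī = 14166.67 mm⁴.
By symmetry the centroid is at mid-height, ȳ = 150 mm.
Transfer each piece to the horizontal centroidal axis using Ī + A·d² with d = y − 150:
  bottom flange: d = -145 mm → contributes +35 756 667 mm⁴
  web: d = 0 mm → contributes +32 928 000 mm⁴
  top flange: d = 145 mm → contributes +35 756 667 mm⁴
Total I = 104 441 333 mm⁴.

I_xx ≈ 1.0444 × 10⁸ mm⁴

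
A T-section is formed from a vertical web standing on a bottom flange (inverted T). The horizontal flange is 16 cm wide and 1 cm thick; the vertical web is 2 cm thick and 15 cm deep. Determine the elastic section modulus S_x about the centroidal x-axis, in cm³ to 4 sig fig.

Break the section into simple shapes (no overlaps), measuring from the bottom-left corner of the bounding box.
Flange: 16 × 1, A = 16 cm², y = 0.5 cm, Ī = 1.33333 cm⁴.
Web: 2 × 15, A = 30 cm², y = 8.5 cm, Ī = 562.5 cm⁴.
Centroid: ȳ = ΣA·y / ΣA = 5.71739 cm.
Transfer each piece to the centroidal x-axis using Ī + A·d² with d = y − 5.71739:
  flange: d = -5.21739 cm → contributes +436.872 cm⁴
  web: d = 2.78261 cm → contributes +794.787 cm⁴
Total I = 1231.66 cm⁴.
Extreme fibre distance c = 10.2826 cm; S = I/c = 119.781 cm³.

S_x ≈ 119.8 cm³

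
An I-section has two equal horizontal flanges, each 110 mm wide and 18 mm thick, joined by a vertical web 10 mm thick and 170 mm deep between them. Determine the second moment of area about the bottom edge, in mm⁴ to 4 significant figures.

Break the section into simple shapes (no overlaps), measuring from the bottom-left corner of the bounding box.
Bottom flange: 110 × 18, A = 1 980 mm², y = 9 mm, Ī = 53 460 mm⁴.
Web: 10 × 170, A = 1 700 mm², y = 103 mm, Ī = 4 094 167 mm⁴.
Top flange: 110 × 18, A = 1 980 mm², y = 197 mm, Ī = 53 460 mm⁴.
Transfer each piece to a horizontal axis along the bottom face using Ī + A·d² with d = y − 0:
  bottom flange: d = 9 mm → contributes +213 840 mm⁴
  web: d = 103 mm → contributes +22 129 467 mm⁴
  top flange: d = 197 mm → contributes +76 895 280 mm⁴
Total I = 99 238 587 mm⁴.

I_base ≈ 9.924 × 10⁷ mm⁴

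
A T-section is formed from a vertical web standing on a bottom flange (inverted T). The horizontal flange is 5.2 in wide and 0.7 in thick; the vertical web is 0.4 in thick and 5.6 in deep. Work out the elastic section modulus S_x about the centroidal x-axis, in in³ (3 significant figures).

S_x ≈ 4.16 in³

Decompose the section into non-overlapping parts with the origin at the bottom-left of its bounding rectangle.
Flange: 5.2 × 0.7, A = 3.64 in², y = 0.35 in, Ī = 0.14863 in⁴.
Web: 0.4 × 5.6, A = 2.24 in², y = 3.5 in, Ī = 5.8539 in⁴.
Centroid: ȳ = ΣA·y / ΣA = 1.55 in.
Transfer each piece to the centroidal x-axis using Ī + A·d² with d = y − 1.55:
  flange: d = -1.2 in → contributes +5.3902 in⁴
  web: d = 1.95 in → contributes +14.371 in⁴
Total I = 19.762 in⁴.
Extreme fibre distance c = 4.75 in; S = I/c = 4.1604 in³.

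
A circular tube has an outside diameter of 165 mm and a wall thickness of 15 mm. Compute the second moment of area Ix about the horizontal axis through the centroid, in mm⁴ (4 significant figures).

Ix ≈ 2.008 × 10⁷ mm⁴

Decompose the section into non-overlapping parts with the origin at the bottom-left of its bounding rectangle.
Outer circle: ⌀165, A = 21382.5 mm², y = 82.5 mm, Ī = 36 383 601 mm⁴.
Bore (subtracted): ⌀135, A = 14313.9 mm², y = 82.5 mm, Ī = 16 304 406 mm⁴.
By symmetry the centroid is at mid-height, ȳ = 82.5 mm.
All pieces are centred on the horizontal axis through the centroid, so I = ΣĪ (holes subtracted) = 20 079 195 mm⁴.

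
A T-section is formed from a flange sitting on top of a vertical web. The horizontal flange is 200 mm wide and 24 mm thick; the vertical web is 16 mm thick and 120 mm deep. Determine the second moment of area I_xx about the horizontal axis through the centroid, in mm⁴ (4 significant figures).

I_xx ≈ 9.644 × 10⁶ mm⁴

Break the section into simple shapes (no overlaps), measuring from the bottom-left corner of the bounding box.
Flange: 200 × 24, A = 4 800 mm², y = 132 mm, Ī = 230 400 mm⁴.
Web: 16 × 120, A = 1 920 mm², y = 60 mm, Ī = 2 304 000 mm⁴.
Centroid: ȳ = ΣA·y / ΣA = 111.429 mm.
Transfer each piece to the horizontal axis through the centroid using Ī + A·d² with d = y − 111.429:
  flange: d = 20.5714 mm → contributes +2 261 682 mm⁴
  web: d = -51.4286 mm → contributes +7 382 204 mm⁴
Total I = 9 643 886 mm⁴.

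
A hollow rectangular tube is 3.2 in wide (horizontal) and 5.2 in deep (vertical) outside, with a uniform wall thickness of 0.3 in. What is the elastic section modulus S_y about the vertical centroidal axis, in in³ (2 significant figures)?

Break the section into simple shapes (no overlaps), measuring from the bottom-left corner of the bounding box.
Outer rectangle: 3.2 × 5.2, A = 16.64 in², x = 1.6 in, Ī = 14.2 in⁴.
Inner void (subtracted): 2.6 × 4.6, A = 11.96 in², x = 1.6 in, Ī = 6.737 in⁴.
By symmetry the centroid is at mid-width, x̄ = 1.6 in.
All pieces are centred on the vertical centroidal axis, so I = ΣĪ (holes subtracted) = 7.462 in⁴.
Extreme fibre distance c = 1.6 in; S = I/c = 4.664 in³.

S_y ≈ 4.7 in³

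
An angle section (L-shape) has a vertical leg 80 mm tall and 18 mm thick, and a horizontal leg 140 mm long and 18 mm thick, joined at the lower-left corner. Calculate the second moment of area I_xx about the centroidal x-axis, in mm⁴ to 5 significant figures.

I_xx ≈ 1.6631 × 10⁶ mm⁴

Treat the section as a set of non-overlapping primitives; coordinates are from the bounding-box lower-left.
Vertical leg: 18 × 80, A = 1 440 mm², y = 40 mm, Ī = 768 000 mm⁴.
Horizontal leg (remainder): 122 × 18, A = 2 196 mm², y = 9 mm, Ī = 59 292 mm⁴.
Centroid: ȳ = ΣA·y / ΣA = 21.27723 mm.
Transfer each piece to the centroidal x-axis using Ī + A·d² with d = y − 21.27723:
  vertical leg: d = 18.72277 mm → contributes +1 272 781 mm⁴
  horizontal leg (remainder): d = -12.27723 mm → contributes +390295.8 mm⁴
Total I = 1 663 077 mm⁴.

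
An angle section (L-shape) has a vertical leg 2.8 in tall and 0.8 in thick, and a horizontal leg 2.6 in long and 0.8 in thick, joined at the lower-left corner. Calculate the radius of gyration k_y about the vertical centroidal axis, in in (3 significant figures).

k_y ≈ 0.735 in

Decompose the section into non-overlapping parts with the origin at the bottom-left of its bounding rectangle.
Vertical leg: 0.8 × 2.8, A = 2.24 in², x = 0.4 in, Ī = 0.11947 in⁴.
Horizontal leg (remainder): 1.8 × 0.8, A = 1.44 in², x = 1.7 in, Ī = 0.3888 in⁴.
Centroid: x̄ = ΣA·x / ΣA = 0.9087 in.
Transfer each piece to the vertical centroidal axis using Ī + A·d² with d = x − 0.9087:
  vertical leg: d = -0.5087 in → contributes +0.69911 in⁴
  horizontal leg (remainder): d = 0.7913 in → contributes +1.2905 in⁴
Total I = 1.9896 in⁴.
Radius of gyration: k = √(I/A) = √(1.9896 / 3.68) = 0.73529 in.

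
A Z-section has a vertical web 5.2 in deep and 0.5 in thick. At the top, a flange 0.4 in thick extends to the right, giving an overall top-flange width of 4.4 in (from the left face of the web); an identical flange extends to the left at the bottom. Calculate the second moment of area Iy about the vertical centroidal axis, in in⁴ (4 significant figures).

Break the section into simple shapes (no overlaps), measuring from the bottom-left corner of the bounding box.
Web: 0.5 × 5.2, A = 2.6 in², x = 4.15 in, Ī = 0.0541667 in⁴.
Top flange (beyond web): 3.9 × 0.4, A = 1.56 in², x = 6.35 in, Ī = 1.9773 in⁴.
Bottom flange (beyond web): 3.9 × 0.4, A = 1.56 in², x = 1.95 in, Ī = 1.9773 in⁴.
Centroid: x̄ = ΣA·x / ΣA = 4.15 in.
Transfer each piece to the vertical centroidal axis using Ī + A·d² with d = x − 4.15:
  web: d = 0 in → contributes +0.0541667 in⁴
  top flange (beyond web): d = 2.2 in → contributes +9.5277 in⁴
  bottom flange (beyond web): d = -2.2 in → contributes +9.5277 in⁴
Total I = 19.1096 in⁴.

Iy ≈ 19.11 in⁴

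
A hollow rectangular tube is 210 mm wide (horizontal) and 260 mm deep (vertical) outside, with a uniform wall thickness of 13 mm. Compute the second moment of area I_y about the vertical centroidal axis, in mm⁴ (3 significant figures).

I_y ≈ 7.92 × 10⁷ mm⁴

Treat the section as a set of non-overlapping primitives; coordinates are from the bounding-box lower-left.
Outer rectangle: 210 × 260, A = 54 600 mm², x = 105 mm, Ī = 200 655 000 mm⁴.
Inner void (subtracted): 184 × 234, A = 43 056 mm², x = 105 mm, Ī = 121 475 328 mm⁴.
By symmetry the centroid is at mid-width, x̄ = 105 mm.
All pieces are centred on the vertical centroidal axis, so I = ΣĪ (holes subtracted) = 79 179 672 mm⁴.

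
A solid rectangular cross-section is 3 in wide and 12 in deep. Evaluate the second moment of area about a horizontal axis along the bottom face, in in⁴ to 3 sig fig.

I_base ≈ 1730 in⁴

The section: 3 × 12, A = 36 in², y = 6 in, Ī = 432 in⁴.
Transfer it to a horizontal axis along the bottom face using Ī + A·d² with d = y − 0:
  the section: d = 6 in → contributes +1 728 in⁴
Total I = 1 728 in⁴.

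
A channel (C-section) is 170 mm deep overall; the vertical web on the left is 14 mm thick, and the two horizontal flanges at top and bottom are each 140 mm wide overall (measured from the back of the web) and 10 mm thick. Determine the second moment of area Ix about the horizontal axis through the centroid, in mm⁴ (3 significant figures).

Break the section into simple shapes (no overlaps), measuring from the bottom-left corner of the bounding box.
Web: 14 × 170, A = 2 380 mm², y = 85 mm, Ī = 5 731 833 mm⁴.
Top flange (beyond web): 126 × 10, A = 1 260 mm², y = 165 mm, Ī = 10 500 mm⁴.
Bottom flange (beyond web): 126 × 10, A = 1 260 mm², y = 5 mm, Ī = 10 500 mm⁴.
By symmetry the centroid is at mid-height, ȳ = 85 mm.
Transfer each piece to the horizontal axis through the centroid using Ī + A·d² with d = y − 85:
  web: d = 0 mm → contributes +5 731 833 mm⁴
  top flange (beyond web): d = 80 mm → contributes +8 074 500 mm⁴
  bottom flange (beyond web): d = -80 mm → contributes +8 074 500 mm⁴
Total I = 21 880 833 mm⁴.

Ix ≈ 2.19 × 10⁷ mm⁴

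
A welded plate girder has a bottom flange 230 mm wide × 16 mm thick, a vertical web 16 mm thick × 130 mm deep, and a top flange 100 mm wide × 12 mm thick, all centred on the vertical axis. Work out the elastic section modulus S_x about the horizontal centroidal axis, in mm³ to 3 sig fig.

S_x ≈ 2.31 × 10⁵ mm³

Treat the section as a set of non-overlapping primitives; coordinates are from the bounding-box lower-left.
Bottom plate: 230 × 16, A = 3 680 mm², y = 8 mm, Ī = 78 507 mm⁴.
Web plate: 16 × 130, A = 2 080 mm², y = 81 mm, Ī = 2 929 333 mm⁴.
Top plate: 100 × 12, A = 1 200 mm², y = 152 mm, Ī = 14 400 mm⁴.
Centroid: ȳ = ΣA·y / ΣA = 54.644 mm.
Transfer each piece to the horizontal centroidal axis using Ī + A·d² with d = y − 54.644:
  bottom plate: d = -46.644 mm → contributes +8 084 835 mm⁴
  web plate: d = 26.356 mm → contributes +4 374 217 mm⁴
  top plate: d = 97.356 mm → contributes +11 388 304 mm⁴
Total I = 23 847 356 mm⁴.
Extreme fibre distance c = 103.36 mm; S = I/c = 230 730 mm³.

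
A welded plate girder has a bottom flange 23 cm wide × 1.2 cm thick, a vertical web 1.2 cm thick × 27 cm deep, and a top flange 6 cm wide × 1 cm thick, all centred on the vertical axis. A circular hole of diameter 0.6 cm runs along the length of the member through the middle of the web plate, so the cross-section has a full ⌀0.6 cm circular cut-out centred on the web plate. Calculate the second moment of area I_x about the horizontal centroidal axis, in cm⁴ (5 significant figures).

Split into non-overlapping primitives; take the origin at the lower-left of the bounding box.
Bottom plate: 23 × 1.2, A = 27.6 cm², y = 0.6 cm, Ī = 3.312 cm⁴.
Web plate: 1.2 × 27, A = 32.4 cm², y = 14.7 cm, Ī = 1968.3 cm⁴.
Top plate: 6 × 1, A = 6 cm², y = 28.7 cm, Ī = 0.5 cm⁴.
Hole (subtracted): ⌀0.6, A = 0.2827433 cm², y = 14.7 cm, Ī = 0.006361725 cm⁴.
Centroid: ȳ = ΣA·y / ΣA = 10.05647 cm.
Transfer each piece to the horizontal centroidal axis using Ī + A·d² with d = y − 10.05647:
  bottom plate: d = -9.456471 cm → contributes +2471.438 cm⁴
  web plate: d = 4.643529 cm → contributes +2666.921 cm⁴
  top plate: d = 18.64353 cm → contributes +2085.987 cm⁴
  hole: d = 4.643529 cm → contributes −6.102976 cm⁴
Total I = 7218.242 cm⁴.

I_x ≈ 7218.2 cm⁴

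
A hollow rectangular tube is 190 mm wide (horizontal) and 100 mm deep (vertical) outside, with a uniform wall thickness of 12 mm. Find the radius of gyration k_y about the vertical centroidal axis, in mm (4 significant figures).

k_y ≈ 66.45 mm

Split into non-overlapping primitives; take the origin at the lower-left of the bounding box.
Outer rectangle: 190 × 100, A = 19 000 mm², x = 95 mm, Ī = 57 158 333 mm⁴.
Inner void (subtracted): 166 × 76, A = 12 616 mm², x = 95 mm, Ī = 28 970 541 mm⁴.
By symmetry the centroid is at mid-width, x̄ = 95 mm.
All pieces are centred on the vertical centroidal axis, so I = ΣĪ (holes subtracted) = 28 187 792 mm⁴.
Radius of gyration: k = √(I/A) = √(28 187 792 / 6 384) = 66.4483 mm.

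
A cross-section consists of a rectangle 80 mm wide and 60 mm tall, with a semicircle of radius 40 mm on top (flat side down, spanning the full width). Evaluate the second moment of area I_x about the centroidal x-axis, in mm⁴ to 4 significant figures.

I_x ≈ 5.361 × 10⁶ mm⁴

Decompose the section into non-overlapping parts with the origin at the bottom-left of its bounding rectangle.
Rectangular body: 80 × 60, A = 4 800 mm², y = 30 mm, Ī = 1 440 000 mm⁴.
Semicircular cap: semicircle r = 40, A = 2513.27 mm², y = 76.9765 mm, Ī = 280 978 mm⁴.
Centroid: ȳ = ΣA·y / ΣA = 46.1439 mm.
Transfer each piece to the centroidal x-axis using Ī + A·d² with d = y − 46.1439:
  rectangular body: d = -16.1439 mm → contributes +2 691 005 mm⁴
  semicircular cap: d = 30.8326 mm → contributes +2 670 222 mm⁴
Total I = 5 361 227 mm⁴.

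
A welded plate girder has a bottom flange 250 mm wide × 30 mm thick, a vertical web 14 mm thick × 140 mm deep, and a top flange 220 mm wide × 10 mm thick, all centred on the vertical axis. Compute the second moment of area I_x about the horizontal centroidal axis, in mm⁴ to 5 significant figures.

I_x ≈ 5.1197 × 10⁷ mm⁴

Split into non-overlapping primitives; take the origin at the lower-left of the bounding box.
Bottom plate: 250 × 30, A = 7 500 mm², y = 15 mm, Ī = 562 500 mm⁴.
Web plate: 14 × 140, A = 1 960 mm², y = 100 mm, Ī = 3 201 333 mm⁴.
Top plate: 220 × 10, A = 2 200 mm², y = 175 mm, Ī = 18333.33 mm⁴.
Centroid: ȳ = ΣA·y / ΣA = 59.47684 mm.
Transfer each piece to the horizontal centroidal axis using Ī + A·d² with d = y − 59.47684:
  bottom plate: d = -44.47684 mm → contributes +15 398 922 mm⁴
  web plate: d = 40.52316 mm → contributes +6 419 901 mm⁴
  top plate: d = 115.5232 mm → contributes +29 378 652 mm⁴
Total I = 51 197 475 mm⁴.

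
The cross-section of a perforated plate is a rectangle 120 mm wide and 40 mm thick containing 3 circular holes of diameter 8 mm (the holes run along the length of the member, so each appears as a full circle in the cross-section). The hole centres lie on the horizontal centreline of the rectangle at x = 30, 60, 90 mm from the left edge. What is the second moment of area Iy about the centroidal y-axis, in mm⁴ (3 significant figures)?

Split into non-overlapping primitives; take the origin at the lower-left of the bounding box.
Plate: 120 × 40, A = 4 800 mm², x = 60 mm, Ī = 5 760 000 mm⁴.
Hole 1 (subtracted): ⌀8, A = 50.265 mm², x = 30 mm, Ī = 201.06 mm⁴.
Hole 2 (subtracted): ⌀8, A = 50.265 mm², x = 60 mm, Ī = 201.06 mm⁴.
Hole 3 (subtracted): ⌀8, A = 50.265 mm², x = 90 mm, Ī = 201.06 mm⁴.
By symmetry the centroid is at mid-width, x̄ = 60 mm.
Transfer each piece to the centroidal y-axis using Ī + A·d² with d = x − 60:
  plate: d = 0 mm → contributes +5 760 000 mm⁴
  hole 1: d = -30 mm → contributes −45 440 mm⁴
  hole 2: d = 0 mm → contributes −201.06 mm⁴
  hole 3: d = 30 mm → contributes −45 440 mm⁴
Total I = 5 668 919 mm⁴.

Iy ≈ 5.67 × 10⁶ mm⁴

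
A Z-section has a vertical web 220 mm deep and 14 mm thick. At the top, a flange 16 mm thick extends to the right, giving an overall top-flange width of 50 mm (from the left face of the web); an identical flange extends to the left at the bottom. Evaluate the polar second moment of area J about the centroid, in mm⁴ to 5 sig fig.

J ≈ 2.5327 × 10⁷ mm⁴

Break the section into simple shapes (no overlaps), measuring from the bottom-left corner of the bounding box.
Web: 14 × 220, A = 3 080 mm², y = 110 mm, Ī = 12 422 667 mm⁴.
Top flange (beyond web): 36 × 16, A = 576 mm², y = 212 mm, Ī = 12 288 mm⁴.
Bottom flange (beyond web): 36 × 16, A = 576 mm², y = 8 mm, Ī = 12 288 mm⁴.
Centroid: ȳ = ΣA·y / ΣA = 110 mm.
Transfer each piece to the centroidal x-axis using Ī + A·d² with d = y − 110:
  web: d = 0 mm → contributes +12 422 667 mm⁴
  top flange (beyond web): d = 102 mm → contributes +6 004 992 mm⁴
  bottom flange (beyond web): d = -102 mm → contributes +6 004 992 mm⁴
Total I = 24 432 651 mm⁴.
For the y-axis: x̄ = 43 mm.
Repeating about the centroidal y-axis gives I_y = 894722.7 mm⁴.
Polar second moment: J = I_x + I_y = 25 327 373 mm⁴.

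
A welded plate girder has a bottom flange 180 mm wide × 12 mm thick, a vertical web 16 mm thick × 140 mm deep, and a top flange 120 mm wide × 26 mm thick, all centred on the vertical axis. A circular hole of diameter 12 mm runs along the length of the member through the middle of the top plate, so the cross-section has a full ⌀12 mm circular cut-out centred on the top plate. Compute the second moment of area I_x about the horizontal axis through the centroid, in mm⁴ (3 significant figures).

Break the section into simple shapes (no overlaps), measuring from the bottom-left corner of the bounding box.
Bottom plate: 180 × 12, A = 2 160 mm², y = 6 mm, Ī = 25 920 mm⁴.
Web plate: 16 × 140, A = 2 240 mm², y = 82 mm, Ī = 3 658 667 mm⁴.
Top plate: 120 × 26, A = 3 120 mm², y = 165 mm, Ī = 175 760 mm⁴.
Hole (subtracted): ⌀12, A = 113.1 mm², y = 165 mm, Ī = 1017.9 mm⁴.
Centroid: ȳ = ΣA·y / ΣA = 93.532 mm.
Transfer each piece to the horizontal axis through the centroid using Ī + A·d² with d = y − 93.532:
  bottom plate: d = -87.532 mm → contributes +16 575 341 mm⁴
  web plate: d = -11.532 mm → contributes +3 956 533 mm⁴
  top plate: d = 71.468 mm → contributes +16 111 916 mm⁴
  hole: d = 71.468 mm → contributes −578 690 mm⁴
Total I = 36 065 100 mm⁴.

I_x ≈ 3.61 × 10⁷ mm⁴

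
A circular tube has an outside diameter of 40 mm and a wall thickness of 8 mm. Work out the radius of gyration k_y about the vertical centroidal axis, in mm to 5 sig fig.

k_y ≈ 11.662 mm

Break the section into simple shapes (no overlaps), measuring from the bottom-left corner of the bounding box.
Outer circle: ⌀40, A = 1256.637 mm², x = 20 mm, Ī = 125663.7 mm⁴.
Bore (subtracted): ⌀24, A = 452.3893 mm², x = 20 mm, Ī = 16286.02 mm⁴.
By symmetry the centroid is at mid-width, x̄ = 20 mm.
All pieces are centred on the vertical centroidal axis, so I = ΣĪ (holes subtracted) = 109377.7 mm⁴.
Radius of gyration: k = √(I/A) = √(109377.7 / 804.2477) = 11.6619 mm.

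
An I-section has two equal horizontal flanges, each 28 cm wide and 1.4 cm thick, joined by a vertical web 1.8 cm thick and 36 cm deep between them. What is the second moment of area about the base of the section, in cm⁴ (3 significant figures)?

Split into non-overlapping primitives; take the origin at the lower-left of the bounding box.
Bottom flange: 28 × 1.4, A = 39.2 cm², y = 0.7 cm, Ī = 6.4027 cm⁴.
Web: 1.8 × 36, A = 64.8 cm², y = 19.4 cm, Ī = 6998.4 cm⁴.
Top flange: 28 × 1.4, A = 39.2 cm², y = 38.1 cm, Ī = 6.4027 cm⁴.
Transfer each piece to a horizontal axis along the bottom face using Ī + A·d² with d = y − 0:
  bottom flange: d = 0.7 cm → contributes +25.611 cm⁴
  web: d = 19.4 cm → contributes +31 387 cm⁴
  top flange: d = 38.1 cm → contributes +56 910 cm⁴
Total I = 88 322 cm⁴.

I_base ≈ 8.83 × 10⁴ cm⁴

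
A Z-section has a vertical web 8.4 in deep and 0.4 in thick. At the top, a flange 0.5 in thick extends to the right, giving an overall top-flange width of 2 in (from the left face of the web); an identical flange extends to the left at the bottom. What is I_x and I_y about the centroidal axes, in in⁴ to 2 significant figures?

I_x ≈ 45 in⁴, I_y ≈ 2.0 in⁴

Treat the section as a set of non-overlapping primitives; coordinates are from the bounding-box lower-left.
Web: 0.4 × 8.4, A = 3.36 in², y = 4.2 in, Ī = 19.76 in⁴.
Top flange (beyond web): 1.6 × 0.5, A = 0.8 in², y = 8.15 in, Ī = 0.01667 in⁴.
Bottom flange (beyond web): 1.6 × 0.5, A = 0.8 in², y = 0.25 in, Ī = 0.01667 in⁴.
Centroid: ȳ = ΣA·y / ΣA = 4.2 in.
Transfer each piece to the centroidal x-axis using Ī + A·d² with d = y − 4.2:
  web: d = 0 in → contributes +19.76 in⁴
  top flange (beyond web): d = 3.95 in → contributes +12.5 in⁴
  bottom flange (beyond web): d = -3.95 in → contributes +12.5 in⁴
Total I = 44.75 in⁴.
For the y-axis: x̄ = 1.8 in.
Repeating about the centroidal y-axis gives I_y = 1.986 in⁴.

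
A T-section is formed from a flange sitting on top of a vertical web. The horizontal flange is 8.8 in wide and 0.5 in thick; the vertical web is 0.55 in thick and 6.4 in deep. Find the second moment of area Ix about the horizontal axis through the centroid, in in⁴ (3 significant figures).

Decompose the section into non-overlapping parts with the origin at the bottom-left of its bounding rectangle.
Flange: 8.8 × 0.5, A = 4.4 in², y = 6.65 in, Ī = 0.091667 in⁴.
Web: 0.55 × 6.4, A = 3.52 in², y = 3.2 in, Ī = 12.015 in⁴.
Centroid: ȳ = ΣA·y / ΣA = 5.1167 in.
Transfer each piece to the horizontal axis through the centroid using Ī + A·d² with d = y − 5.1167:
  flange: d = 1.5333 in → contributes +10.437 in⁴
  web: d = -1.9167 in → contributes +24.946 in⁴
Total I = 35.383 in⁴.

Ix ≈ 35.4 in⁴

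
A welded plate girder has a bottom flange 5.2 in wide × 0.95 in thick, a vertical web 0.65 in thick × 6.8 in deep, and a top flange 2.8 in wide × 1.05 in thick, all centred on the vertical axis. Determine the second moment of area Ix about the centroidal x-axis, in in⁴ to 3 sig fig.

Decompose the section into non-overlapping parts with the origin at the bottom-left of its bounding rectangle.
Bottom plate: 5.2 × 0.95, A = 4.94 in², y = 0.475 in, Ī = 0.37153 in⁴.
Web plate: 0.65 × 6.8, A = 4.42 in², y = 4.35 in, Ī = 17.032 in⁴.
Top plate: 2.8 × 1.05, A = 2.94 in², y = 8.275 in, Ī = 0.27011 in⁴.
Centroid: ȳ = ΣA·y / ΣA = 3.7319 in.
Transfer each piece to the centroidal x-axis using Ī + A·d² with d = y − 3.7319:
  bottom plate: d = -3.2569 in → contributes +52.771 in⁴
  web plate: d = 0.61813 in → contributes +18.721 in⁴
  top plate: d = 4.5431 in → contributes +60.952 in⁴
Total I = 132.44 in⁴.

Ix ≈ 132 in⁴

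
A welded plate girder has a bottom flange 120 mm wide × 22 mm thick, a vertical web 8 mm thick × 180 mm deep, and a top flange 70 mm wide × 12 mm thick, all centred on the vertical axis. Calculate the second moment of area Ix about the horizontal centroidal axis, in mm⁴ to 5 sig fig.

Split into non-overlapping primitives; take the origin at the lower-left of the bounding box.
Bottom plate: 120 × 22, A = 2 640 mm², y = 11 mm, Ī = 106 480 mm⁴.
Web plate: 8 × 180, A = 1 440 mm², y = 112 mm, Ī = 3 888 000 mm⁴.
Top plate: 70 × 12, A = 840 mm², y = 208 mm, Ī = 10 080 mm⁴.
Centroid: ȳ = ΣA·y / ΣA = 74.19512 mm.
Transfer each piece to the horizontal centroidal axis using Ī + A·d² with d = y − 74.19512:
  bottom plate: d = -63.19512 mm → contributes +10 649 646 mm⁴
  web plate: d = 37.80488 mm → contributes +5 946 061 mm⁴
  top plate: d = 133.8049 mm → contributes +15 049 226 mm⁴
Total I = 31 644 933 mm⁴.

Ix ≈ 3.1645 × 10⁷ mm⁴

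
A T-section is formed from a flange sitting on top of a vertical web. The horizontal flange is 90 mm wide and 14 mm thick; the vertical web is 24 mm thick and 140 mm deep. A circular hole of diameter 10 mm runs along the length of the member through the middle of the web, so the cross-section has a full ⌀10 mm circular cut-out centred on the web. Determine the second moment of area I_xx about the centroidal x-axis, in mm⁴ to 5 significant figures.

Break the section into simple shapes (no overlaps), measuring from the bottom-left corner of the bounding box.
Flange: 90 × 14, A = 1 260 mm², y = 147 mm, Ī = 20 580 mm⁴.
Web: 24 × 140, A = 3 360 mm², y = 70 mm, Ī = 5 488 000 mm⁴.
Hole (subtracted): ⌀10, A = 78.53982 mm², y = 70 mm, Ī = 490.8739 mm⁴.
Centroid: ȳ = ΣA·y / ΣA = 91.36317 mm.
Transfer each piece to the centroidal x-axis using Ī + A·d² with d = y − 91.36317:
  flange: d = 55.63683 mm → contributes +3 920 855 mm⁴
  web: d = -21.36317 mm → contributes +7 021 454 mm⁴
  hole: d = -21.36317 mm → contributes −36335.28 mm⁴
Total I = 10 905 974 mm⁴.

I_xx ≈ 1.0906 × 10⁷ mm⁴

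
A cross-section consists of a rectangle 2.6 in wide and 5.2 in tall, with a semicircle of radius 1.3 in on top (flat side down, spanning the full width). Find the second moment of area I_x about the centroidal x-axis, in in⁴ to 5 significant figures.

Decompose the section into non-overlapping parts with the origin at the bottom-left of its bounding rectangle.
Rectangular body: 2.6 × 5.2, A = 13.52 in², y = 2.6 in, Ī = 30.46507 in⁴.
Semicircular cap: semicircle r = 1.3, A = 2.654646 in², y = 5.751737 in, Ī = 0.3134769 in⁴.
Centroid: ȳ = ΣA·y / ΣA = 3.117275 in.
Transfer each piece to the centroidal x-axis using Ī + A·d² with d = y − 3.117275:
  rectangular body: d = -0.5172754 in → contributes +34.08266 in⁴
  semicircular cap: d = 2.634462 in → contributes +18.73775 in⁴
Total I = 52.82042 in⁴.

I_x ≈ 52.820 in⁴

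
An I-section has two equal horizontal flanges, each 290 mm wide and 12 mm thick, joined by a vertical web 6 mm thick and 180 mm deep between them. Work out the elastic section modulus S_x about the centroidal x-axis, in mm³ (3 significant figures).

S_x ≈ 6.58 × 10⁵ mm³

Break the section into simple shapes (no overlaps), measuring from the bottom-left corner of the bounding box.
Bottom flange: 290 × 12, A = 3 480 mm², y = 6 mm, Ī = 41 760 mm⁴.
Web: 6 × 180, A = 1 080 mm², y = 102 mm, Ī = 2 916 000 mm⁴.
Top flange: 290 × 12, A = 3 480 mm², y = 198 mm, Ī = 41 760 mm⁴.
By symmetry the centroid is at mid-height, ȳ = 102 mm.
Transfer each piece to the centroidal x-axis using Ī + A·d² with d = y − 102:
  bottom flange: d = -96 mm → contributes +32 113 440 mm⁴
  web: d = 0 mm → contributes +2 916 000 mm⁴
  top flange: d = 96 mm → contributes +32 113 440 mm⁴
Total I = 67 142 880 mm⁴.
Extreme fibre distance c = 102 mm; S = I/c = 658 264 mm³.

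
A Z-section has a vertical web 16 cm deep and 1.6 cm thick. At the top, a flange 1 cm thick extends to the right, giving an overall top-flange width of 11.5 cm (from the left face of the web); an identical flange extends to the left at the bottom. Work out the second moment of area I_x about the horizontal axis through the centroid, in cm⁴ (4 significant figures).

Split into non-overlapping primitives; take the origin at the lower-left of the bounding box.
Web: 1.6 × 16, A = 25.6 cm², y = 8 cm, Ī = 546.133 cm⁴.
Top flange (beyond web): 9.9 × 1, A = 9.9 cm², y = 15.5 cm, Ī = 0.825 cm⁴.
Bottom flange (beyond web): 9.9 × 1, A = 9.9 cm², y = 0.5 cm, Ī = 0.825 cm⁴.
Centroid: ȳ = ΣA·y / ΣA = 8 cm.
Transfer each piece to the horizontal axis through the centroid using Ī + A·d² with d = y − 8:
  web: d = 0 cm → contributes +546.133 cm⁴
  top flange (beyond web): d = 7.5 cm → contributes +557.7 cm⁴
  bottom flange (beyond web): d = -7.5 cm → contributes +557.7 cm⁴
Total I = 1661.53 cm⁴.

I_x ≈ 1662 cm⁴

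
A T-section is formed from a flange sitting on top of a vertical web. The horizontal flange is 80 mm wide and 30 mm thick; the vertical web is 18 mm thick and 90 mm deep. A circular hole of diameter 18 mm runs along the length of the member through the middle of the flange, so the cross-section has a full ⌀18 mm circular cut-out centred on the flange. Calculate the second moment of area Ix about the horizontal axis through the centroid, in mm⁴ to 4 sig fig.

Treat the section as a set of non-overlapping primitives; coordinates are from the bounding-box lower-left.
Flange: 80 × 30, A = 2 400 mm², y = 105 mm, Ī = 180 000 mm⁴.
Web: 18 × 90, A = 1 620 mm², y = 45 mm, Ī = 1 093 500 mm⁴.
Hole (subtracted): ⌀18, A = 254.469 mm², y = 105 mm, Ī = 5 153 mm⁴.
Centroid: ȳ = ΣA·y / ΣA = 79.1869 mm.
Transfer each piece to the horizontal axis through the centroid using Ī + A·d² with d = y − 79.1869:
  flange: d = 25.8131 mm → contributes +1 779 158 mm⁴
  web: d = -34.1869 mm → contributes +2 986 866 mm⁴
  hole: d = 25.8131 mm → contributes −174 710 mm⁴
Total I = 4 591 314 mm⁴.

Ix ≈ 4.591 × 10⁶ mm⁴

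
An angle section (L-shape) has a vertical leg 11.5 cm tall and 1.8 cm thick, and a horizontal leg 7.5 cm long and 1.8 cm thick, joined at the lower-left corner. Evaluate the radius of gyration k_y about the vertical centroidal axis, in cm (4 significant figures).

Break the section into simple shapes (no overlaps), measuring from the bottom-left corner of the bounding box.
Vertical leg: 1.8 × 11.5, A = 20.7 cm², x = 0.9 cm, Ī = 5.589 cm⁴.
Horizontal leg (remainder): 5.7 × 1.8, A = 10.26 cm², x = 4.65 cm, Ī = 27.779 cm⁴.
Centroid: x̄ = ΣA·x / ΣA = 2.14273 cm.
Transfer each piece to the vertical centroidal axis using Ī + A·d² with d = x − 2.14273:
  vertical leg: d = -1.24273 cm → contributes +37.5578 cm⁴
  horizontal leg (remainder): d = 2.50727 cm → contributes +92.2773 cm⁴
Total I = 129.835 cm⁴.
Radius of gyration: k = √(I/A) = √(129.835 / 30.96) = 2.04784 cm.

k_y ≈ 2.048 cm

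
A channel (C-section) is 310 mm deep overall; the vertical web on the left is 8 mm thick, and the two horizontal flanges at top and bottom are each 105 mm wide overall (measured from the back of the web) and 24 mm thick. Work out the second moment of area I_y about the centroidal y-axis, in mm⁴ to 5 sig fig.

Break the section into simple shapes (no overlaps), measuring from the bottom-left corner of the bounding box.
Web: 8 × 310, A = 2 480 mm², x = 4 mm, Ī = 13226.67 mm⁴.
Top flange (beyond web): 97 × 24, A = 2 328 mm², x = 56.5 mm, Ī = 1 825 346 mm⁴.
Bottom flange (beyond web): 97 × 24, A = 2 328 mm², x = 56.5 mm, Ī = 1 825 346 mm⁴.
Centroid: x̄ = ΣA·x / ΣA = 38.25448 mm.
Transfer each piece to the centroidal y-axis using Ī + A·d² with d = x − 38.25448:
  web: d = -34.25448 mm → contributes +2 923 184 mm⁴
  top flange (beyond web): d = 18.24552 mm → contributes +2 600 335 mm⁴
  bottom flange (beyond web): d = 18.24552 mm → contributes +2 600 335 mm⁴
Total I = 8 123 853 mm⁴.

I_y ≈ 8.1239 × 10⁶ mm⁴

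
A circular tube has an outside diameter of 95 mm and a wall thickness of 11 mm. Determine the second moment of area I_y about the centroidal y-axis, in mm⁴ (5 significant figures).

Treat the section as a set of non-overlapping primitives; coordinates are from the bounding-box lower-left.
Outer circle: ⌀95, A = 7088.218 mm², x = 47.5 mm, Ī = 3 998 198 mm⁴.
Bore (subtracted): ⌀73, A = 4185.387 mm², x = 47.5 mm, Ī = 1 393 995 mm⁴.
By symmetry the centroid is at mid-width, x̄ = 47.5 mm.
All pieces are centred on the centroidal y-axis, so I = ΣĪ (holes subtracted) = 2 604 203 mm⁴.

I_y ≈ 2.6042 × 10⁶ mm⁴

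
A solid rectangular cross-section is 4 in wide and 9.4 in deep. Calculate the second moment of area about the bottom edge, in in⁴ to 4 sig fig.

I_base ≈ 1107 in⁴

The section: 4 × 9.4, A = 37.6 in², y = 4.7 in, Ī = 276.861 in⁴.
Transfer it to the base of the section using Ī + A·d² with d = y − 0:
  the section: d = 4.7 in → contributes +1107.45 in⁴
Total I = 1107.45 in⁴.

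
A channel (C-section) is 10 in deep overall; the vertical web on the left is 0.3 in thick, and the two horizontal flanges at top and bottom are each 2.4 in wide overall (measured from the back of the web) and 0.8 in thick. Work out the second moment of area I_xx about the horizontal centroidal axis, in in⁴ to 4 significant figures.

Decompose the section into non-overlapping parts with the origin at the bottom-left of its bounding rectangle.
Web: 0.3 × 10, A = 3 in², y = 5 in, Ī = 25 in⁴.
Top flange (beyond web): 2.1 × 0.8, A = 1.68 in², y = 9.6 in, Ī = 0.0896 in⁴.
Bottom flange (beyond web): 2.1 × 0.8, A = 1.68 in², y = 0.4 in, Ī = 0.0896 in⁴.
By symmetry the centroid is at mid-height, ȳ = 5 in.
Transfer each piece to the horizontal centroidal axis using Ī + A·d² with d = y − 5:
  web: d = 0 in → contributes +25 in⁴
  top flange (beyond web): d = 4.6 in → contributes +35.6384 in⁴
  bottom flange (beyond web): d = -4.6 in → contributes +35.6384 in⁴
Total I = 96.2768 in⁴.

I_xx ≈ 96.28 in⁴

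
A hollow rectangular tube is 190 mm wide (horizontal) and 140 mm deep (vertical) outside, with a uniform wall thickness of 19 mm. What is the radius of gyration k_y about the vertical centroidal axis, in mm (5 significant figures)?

Decompose the section into non-overlapping parts with the origin at the bottom-left of its bounding rectangle.
Outer rectangle: 190 × 140, A = 26 600 mm², x = 95 mm, Ī = 80 021 667 mm⁴.
Inner void (subtracted): 152 × 102, A = 15 504 mm², x = 95 mm, Ī = 29 850 368 mm⁴.
By symmetry the centroid is at mid-width, x̄ = 95 mm.
All pieces are centred on the vertical centroidal axis, so I = ΣĪ (holes subtracted) = 50 171 299 mm⁴.
Radius of gyration: k = √(I/A) = √(50 171 299 / 11 096) = 67.24259 mm.

k_y ≈ 67.243 mm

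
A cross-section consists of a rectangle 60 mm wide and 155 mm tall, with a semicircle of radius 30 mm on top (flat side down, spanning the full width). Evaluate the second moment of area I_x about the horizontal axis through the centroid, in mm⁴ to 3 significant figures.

I_x ≈ 2.87 × 10⁷ mm⁴

Treat the section as a set of non-overlapping primitives; coordinates are from the bounding-box lower-left.
Rectangular body: 60 × 155, A = 9 300 mm², y = 77.5 mm, Ī = 18 619 375 mm⁴.
Semicircular cap: semicircle r = 30, A = 1413.7 mm², y = 167.73 mm, Ī = 88 903 mm⁴.
Centroid: ȳ = ΣA·y / ΣA = 89.407 mm.
Transfer each piece to the horizontal axis through the centroid using Ī + A·d² with d = y − 89.407:
  rectangular body: d = -11.907 mm → contributes +19 937 791 mm⁴
  semicircular cap: d = 78.326 mm → contributes +8 761 975 mm⁴
Total I = 28 699 766 mm⁴.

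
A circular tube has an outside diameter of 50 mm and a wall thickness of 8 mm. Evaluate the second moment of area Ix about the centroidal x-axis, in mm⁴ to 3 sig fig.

Decompose the section into non-overlapping parts with the origin at the bottom-left of its bounding rectangle.
Outer circle: ⌀50, A = 1963.5 mm², y = 25 mm, Ī = 306 796 mm⁴.
Bore (subtracted): ⌀34, A = 907.92 mm², y = 25 mm, Ī = 65 597 mm⁴.
By symmetry the centroid is at mid-height, ȳ = 25 mm.
All pieces are centred on the centroidal x-axis, so I = ΣĪ (holes subtracted) = 241 199 mm⁴.

Ix ≈ 2.41 × 10⁵ mm⁴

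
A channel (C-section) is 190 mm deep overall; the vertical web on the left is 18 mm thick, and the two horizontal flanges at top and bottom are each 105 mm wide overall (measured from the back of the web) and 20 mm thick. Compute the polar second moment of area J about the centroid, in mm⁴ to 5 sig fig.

Decompose the section into non-overlapping parts with the origin at the bottom-left of its bounding rectangle.
Web: 18 × 190, A = 3 420 mm², y = 95 mm, Ī = 10 288 500 mm⁴.
Top flange (beyond web): 87 × 20, A = 1 740 mm², y = 180 mm, Ī = 58 000 mm⁴.
Bottom flange (beyond web): 87 × 20, A = 1 740 mm², y = 10 mm, Ī = 58 000 mm⁴.
By symmetry the centroid is at mid-height, ȳ = 95 mm.
Transfer each piece to the centroidal x-axis using Ī + A·d² with d = y − 95:
  web: d = 0 mm → contributes +10 288 500 mm⁴
  top flange (beyond web): d = 85 mm → contributes +12 629 500 mm⁴
  bottom flange (beyond web): d = -85 mm → contributes +12 629 500 mm⁴
Total I = 35 547 500 mm⁴.
For the y-axis: x̄ = 35.47826 mm.
Repeating about the centroidal y-axis gives I_y = 7 041 522 mm⁴.
Polar second moment: J = I_x + I_y = 42 589 022 mm⁴.

J ≈ 4.2589 × 10⁷ mm⁴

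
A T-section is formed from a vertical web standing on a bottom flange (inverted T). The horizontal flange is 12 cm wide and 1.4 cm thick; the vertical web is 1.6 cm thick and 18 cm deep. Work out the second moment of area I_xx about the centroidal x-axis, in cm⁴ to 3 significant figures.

I_xx ≈ 1780 cm⁴

Treat the section as a set of non-overlapping primitives; coordinates are from the bounding-box lower-left.
Flange: 12 × 1.4, A = 16.8 cm², y = 0.7 cm, Ī = 2.744 cm⁴.
Web: 1.6 × 18, A = 28.8 cm², y = 10.4 cm, Ī = 777.6 cm⁴.
Centroid: ȳ = ΣA·y / ΣA = 6.8263 cm.
Transfer each piece to the centroidal x-axis using Ī + A·d² with d = y − 6.8263:
  flange: d = -6.1263 cm → contributes +633.28 cm⁴
  web: d = 3.5737 cm → contributes +1145.4 cm⁴
Total I = 1778.7 cm⁴.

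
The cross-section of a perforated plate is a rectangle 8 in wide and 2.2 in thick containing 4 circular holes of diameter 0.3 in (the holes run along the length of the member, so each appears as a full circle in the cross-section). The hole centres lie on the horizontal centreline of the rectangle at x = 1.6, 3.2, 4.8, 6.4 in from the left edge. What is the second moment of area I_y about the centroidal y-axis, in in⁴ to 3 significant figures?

I_y ≈ 93.0 in⁴

Split into non-overlapping primitives; take the origin at the lower-left of the bounding box.
Plate: 8 × 2.2, A = 17.6 in², x = 4 in, Ī = 93.867 in⁴.
Hole 1 (subtracted): ⌀0.3, A = 0.070686 in², x = 1.6 in, Ī = 0.00039761 in⁴.
Hole 2 (subtracted): ⌀0.3, A = 0.070686 in², x = 3.2 in, Ī = 0.00039761 in⁴.
Hole 3 (subtracted): ⌀0.3, A = 0.070686 in², x = 4.8 in, Ī = 0.00039761 in⁴.
Hole 4 (subtracted): ⌀0.3, A = 0.070686 in², x = 6.4 in, Ī = 0.00039761 in⁴.
By symmetry the centroid is at mid-width, x̄ = 4 in.
Transfer each piece to the centroidal y-axis using Ī + A·d² with d = x − 4:
  plate: d = 0 in → contributes +93.867 in⁴
  hole 1: d = -2.4 in → contributes −0.40755 in⁴
  hole 2: d = -0.8 in → contributes −0.045637 in⁴
  hole 3: d = 0.8 in → contributes −0.045637 in⁴
  hole 4: d = 2.4 in → contributes −0.40755 in⁴
Total I = 92.96 in⁴.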